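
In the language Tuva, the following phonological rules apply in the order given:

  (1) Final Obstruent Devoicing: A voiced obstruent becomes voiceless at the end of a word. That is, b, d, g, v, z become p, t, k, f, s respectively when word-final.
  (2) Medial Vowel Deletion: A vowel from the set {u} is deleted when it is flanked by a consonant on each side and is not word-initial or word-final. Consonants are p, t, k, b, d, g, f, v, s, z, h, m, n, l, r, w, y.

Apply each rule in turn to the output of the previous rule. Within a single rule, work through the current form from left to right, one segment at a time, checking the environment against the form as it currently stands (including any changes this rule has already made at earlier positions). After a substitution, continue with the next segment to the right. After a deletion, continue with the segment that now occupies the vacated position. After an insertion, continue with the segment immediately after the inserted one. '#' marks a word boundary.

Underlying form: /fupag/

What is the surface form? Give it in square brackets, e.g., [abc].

(1) Final Obstruent Devoicing: [fupag] → [fupak]
(2) Medial Vowel Deletion: [fupak] → [fpak]

[fpak]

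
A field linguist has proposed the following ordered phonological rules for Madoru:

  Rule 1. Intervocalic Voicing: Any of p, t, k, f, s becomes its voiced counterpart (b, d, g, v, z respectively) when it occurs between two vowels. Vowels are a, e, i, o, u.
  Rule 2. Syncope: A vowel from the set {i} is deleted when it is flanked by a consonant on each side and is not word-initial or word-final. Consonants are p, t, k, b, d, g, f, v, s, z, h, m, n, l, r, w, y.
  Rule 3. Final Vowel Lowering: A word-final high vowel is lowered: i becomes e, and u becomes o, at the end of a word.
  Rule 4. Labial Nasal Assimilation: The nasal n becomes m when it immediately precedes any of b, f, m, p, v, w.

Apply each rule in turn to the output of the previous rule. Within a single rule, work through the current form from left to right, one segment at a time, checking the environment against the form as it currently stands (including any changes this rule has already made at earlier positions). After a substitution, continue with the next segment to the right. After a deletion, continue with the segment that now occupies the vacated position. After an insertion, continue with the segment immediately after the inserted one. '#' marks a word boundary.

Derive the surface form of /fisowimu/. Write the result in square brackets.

Rule 1 Intervocalic Voicing: [fisowimu] → [fizowimu]
Rule 2 Syncope: [fizowimu] → [fzowmu]
Rule 3 Final Vowel Lowering: [fzowmu] → [fzowmo]
Rule 4 Labial Nasal Assimilation: no change — [fzowmo]

[fzowmo]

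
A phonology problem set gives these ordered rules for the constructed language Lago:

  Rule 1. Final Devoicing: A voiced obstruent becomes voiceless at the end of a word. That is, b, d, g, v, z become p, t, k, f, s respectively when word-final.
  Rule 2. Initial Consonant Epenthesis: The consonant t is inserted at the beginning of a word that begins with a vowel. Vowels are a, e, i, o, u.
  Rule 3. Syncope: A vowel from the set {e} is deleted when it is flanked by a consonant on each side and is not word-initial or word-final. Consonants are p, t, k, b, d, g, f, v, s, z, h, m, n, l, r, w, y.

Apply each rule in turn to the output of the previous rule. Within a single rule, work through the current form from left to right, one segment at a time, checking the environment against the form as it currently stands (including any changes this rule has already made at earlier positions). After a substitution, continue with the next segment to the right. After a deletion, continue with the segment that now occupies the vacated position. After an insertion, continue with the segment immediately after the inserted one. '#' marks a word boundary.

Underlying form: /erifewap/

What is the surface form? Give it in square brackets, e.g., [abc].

[trifwap]

Rule 1 Final Devoicing: no change — [erifewap]
Rule 2 Initial Consonant Epenthesis: [erifewap] → [terifewap]
Rule 3 Syncope: [terifewap] → [trifwap]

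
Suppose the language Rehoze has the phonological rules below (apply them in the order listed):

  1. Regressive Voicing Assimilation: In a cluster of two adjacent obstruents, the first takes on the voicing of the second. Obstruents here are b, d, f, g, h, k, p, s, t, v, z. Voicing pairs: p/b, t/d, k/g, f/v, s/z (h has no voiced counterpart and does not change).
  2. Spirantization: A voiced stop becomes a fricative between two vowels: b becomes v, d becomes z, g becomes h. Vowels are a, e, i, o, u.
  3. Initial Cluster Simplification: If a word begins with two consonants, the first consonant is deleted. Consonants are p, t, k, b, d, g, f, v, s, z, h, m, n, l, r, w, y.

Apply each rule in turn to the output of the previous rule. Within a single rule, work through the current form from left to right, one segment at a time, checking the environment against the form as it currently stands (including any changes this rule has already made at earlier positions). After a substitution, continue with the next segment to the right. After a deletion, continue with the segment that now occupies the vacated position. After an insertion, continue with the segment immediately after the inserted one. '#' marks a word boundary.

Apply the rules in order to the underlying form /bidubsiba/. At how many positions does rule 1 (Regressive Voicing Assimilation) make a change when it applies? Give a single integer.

1 Regressive Voicing Assimilation: [bidubsiba] → [bidupsiba]
2 Spirantization: [bidupsiba] → [bizupsiva]
3 Initial Cluster Simplification: no change — [bizupsiva]
Rule 1 changed 1 position(s).

1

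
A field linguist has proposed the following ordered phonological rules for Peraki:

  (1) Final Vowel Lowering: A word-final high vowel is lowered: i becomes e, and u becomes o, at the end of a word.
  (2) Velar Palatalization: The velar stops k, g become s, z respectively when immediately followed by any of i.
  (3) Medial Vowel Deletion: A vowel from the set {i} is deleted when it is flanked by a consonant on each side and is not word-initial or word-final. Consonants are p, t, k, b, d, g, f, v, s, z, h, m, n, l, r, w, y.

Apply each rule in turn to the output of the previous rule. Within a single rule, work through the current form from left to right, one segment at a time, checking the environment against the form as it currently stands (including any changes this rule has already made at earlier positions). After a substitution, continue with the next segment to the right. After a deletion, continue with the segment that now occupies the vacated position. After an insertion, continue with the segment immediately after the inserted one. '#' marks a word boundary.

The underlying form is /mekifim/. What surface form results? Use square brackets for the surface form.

(1) Final Vowel Lowering: no change — [mekifim]
(2) Velar Palatalization: [mekifim] → [mesifim]
(3) Medial Vowel Deletion: [mesifim] → [mesfm]

[mesfm]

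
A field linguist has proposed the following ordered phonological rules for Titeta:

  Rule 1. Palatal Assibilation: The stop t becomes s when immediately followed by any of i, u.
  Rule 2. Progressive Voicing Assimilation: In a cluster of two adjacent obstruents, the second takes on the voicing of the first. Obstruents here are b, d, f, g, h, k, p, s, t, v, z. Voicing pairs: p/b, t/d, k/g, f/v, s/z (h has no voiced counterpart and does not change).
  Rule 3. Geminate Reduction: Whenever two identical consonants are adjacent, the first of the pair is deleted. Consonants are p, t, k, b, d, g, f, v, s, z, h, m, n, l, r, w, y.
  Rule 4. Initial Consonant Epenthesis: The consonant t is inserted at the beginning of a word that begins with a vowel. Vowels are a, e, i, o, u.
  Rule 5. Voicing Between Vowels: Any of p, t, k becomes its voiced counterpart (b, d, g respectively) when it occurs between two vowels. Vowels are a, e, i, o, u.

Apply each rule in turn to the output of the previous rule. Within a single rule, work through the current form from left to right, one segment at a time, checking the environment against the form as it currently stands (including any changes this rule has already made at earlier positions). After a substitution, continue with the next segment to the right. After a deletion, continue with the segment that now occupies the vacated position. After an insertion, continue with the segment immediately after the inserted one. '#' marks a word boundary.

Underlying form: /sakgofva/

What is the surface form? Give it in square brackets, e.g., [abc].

Rule 1 Palatal Assibilation: no change — [sakgofva]
Rule 2 Progressive Voicing Assimilation: [sakgofva] → [sakkoffa]
Rule 3 Geminate Reduction: [sakkoffa] → [sakofa]
Rule 4 Initial Consonant Epenthesis: no change — [sakofa]
Rule 5 Voicing Between Vowels: [sakofa] → [sagofa]

[sagofa]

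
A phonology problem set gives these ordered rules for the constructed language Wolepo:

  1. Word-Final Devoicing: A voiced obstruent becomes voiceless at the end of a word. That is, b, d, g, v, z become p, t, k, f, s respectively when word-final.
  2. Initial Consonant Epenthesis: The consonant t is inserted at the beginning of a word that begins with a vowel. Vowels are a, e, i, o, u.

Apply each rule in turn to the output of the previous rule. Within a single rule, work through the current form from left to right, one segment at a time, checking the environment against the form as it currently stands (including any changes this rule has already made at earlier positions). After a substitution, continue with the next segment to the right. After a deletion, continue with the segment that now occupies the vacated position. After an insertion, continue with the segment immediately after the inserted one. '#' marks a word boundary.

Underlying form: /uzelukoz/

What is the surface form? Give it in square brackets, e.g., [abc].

1 Word-Final Devoicing: [uzelukoz] → [uzelukos]
2 Initial Consonant Epenthesis: [uzelukos] → [tuzelukos]

[tuzelukos]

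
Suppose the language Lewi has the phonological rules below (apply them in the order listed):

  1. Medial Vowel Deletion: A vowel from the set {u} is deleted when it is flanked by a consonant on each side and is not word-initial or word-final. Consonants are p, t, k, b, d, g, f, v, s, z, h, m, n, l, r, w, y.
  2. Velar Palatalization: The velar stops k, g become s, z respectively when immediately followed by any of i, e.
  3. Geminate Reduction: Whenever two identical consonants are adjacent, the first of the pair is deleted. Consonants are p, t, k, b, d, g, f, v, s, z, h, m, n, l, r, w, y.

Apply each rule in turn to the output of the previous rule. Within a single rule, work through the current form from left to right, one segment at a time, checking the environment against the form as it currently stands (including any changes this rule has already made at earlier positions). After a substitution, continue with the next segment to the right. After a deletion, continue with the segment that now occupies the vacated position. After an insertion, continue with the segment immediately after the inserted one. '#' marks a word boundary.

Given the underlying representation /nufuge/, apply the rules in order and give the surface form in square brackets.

1 Medial Vowel Deletion: [nufuge] → [nfge]
2 Velar Palatalization: [nfge] → [nfze]
3 Geminate Reduction: no change — [nfze]

[nfze]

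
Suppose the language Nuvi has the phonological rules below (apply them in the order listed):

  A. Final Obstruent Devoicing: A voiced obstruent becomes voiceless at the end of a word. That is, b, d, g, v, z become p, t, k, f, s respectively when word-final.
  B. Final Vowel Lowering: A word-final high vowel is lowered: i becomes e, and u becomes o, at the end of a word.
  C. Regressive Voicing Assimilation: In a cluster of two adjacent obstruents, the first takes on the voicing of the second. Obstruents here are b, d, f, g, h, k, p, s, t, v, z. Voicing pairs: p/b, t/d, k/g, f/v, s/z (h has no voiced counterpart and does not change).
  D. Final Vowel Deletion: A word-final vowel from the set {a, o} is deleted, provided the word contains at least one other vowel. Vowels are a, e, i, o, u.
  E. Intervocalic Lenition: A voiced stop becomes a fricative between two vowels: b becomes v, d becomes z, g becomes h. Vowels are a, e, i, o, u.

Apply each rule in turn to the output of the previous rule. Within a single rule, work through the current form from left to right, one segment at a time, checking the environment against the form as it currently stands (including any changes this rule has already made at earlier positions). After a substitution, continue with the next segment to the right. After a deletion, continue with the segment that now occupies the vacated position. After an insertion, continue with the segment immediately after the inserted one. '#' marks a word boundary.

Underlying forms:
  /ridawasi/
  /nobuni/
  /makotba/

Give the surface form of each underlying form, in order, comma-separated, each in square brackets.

[rizawase], [novune], [makodb]

/ridawasi/:
  A Final Obstruent Devoicing: no change — [ridawasi]
  B Final Vowel Lowering: [ridawasi] → [ridawase]
  C Regressive Voicing Assimilation: no change — [ridawase]
  D Final Vowel Deletion: no change — [ridawase]
  E Intervocalic Lenition: [ridawase] → [rizawase]
/nobuni/:
  A Final Obstruent Devoicing: no change — [nobuni]
  B Final Vowel Lowering: [nobuni] → [nobune]
  C Regressive Voicing Assimilation: no change — [nobune]
  D Final Vowel Deletion: no change — [nobune]
  E Intervocalic Lenition: [nobune] → [novune]
/makotba/:
  A Final Obstruent Devoicing: no change — [makotba]
  B Final Vowel Lowering: no change — [makotba]
  C Regressive Voicing Assimilation: [makotba] → [makodba]
  D Final Vowel Deletion: [makodba] → [makodb]
  E Intervocalic Lenition: no change — [makodb]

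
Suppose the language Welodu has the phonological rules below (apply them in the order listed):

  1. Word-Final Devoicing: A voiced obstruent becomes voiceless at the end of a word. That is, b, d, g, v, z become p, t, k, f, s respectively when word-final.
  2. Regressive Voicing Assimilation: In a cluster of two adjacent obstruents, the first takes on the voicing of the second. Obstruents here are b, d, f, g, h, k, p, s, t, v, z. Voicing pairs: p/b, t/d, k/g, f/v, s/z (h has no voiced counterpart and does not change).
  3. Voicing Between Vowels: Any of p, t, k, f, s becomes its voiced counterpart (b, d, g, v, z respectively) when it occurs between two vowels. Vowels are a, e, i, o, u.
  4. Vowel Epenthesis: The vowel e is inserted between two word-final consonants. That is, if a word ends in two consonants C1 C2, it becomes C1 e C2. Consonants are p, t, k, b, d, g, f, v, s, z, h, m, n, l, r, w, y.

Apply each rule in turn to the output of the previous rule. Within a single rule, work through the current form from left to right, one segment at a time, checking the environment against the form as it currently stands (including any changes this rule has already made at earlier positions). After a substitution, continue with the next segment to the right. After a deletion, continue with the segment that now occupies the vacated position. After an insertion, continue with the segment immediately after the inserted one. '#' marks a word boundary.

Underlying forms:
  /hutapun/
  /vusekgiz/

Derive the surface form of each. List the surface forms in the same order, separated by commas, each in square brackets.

/hutapun/:
  1 Word-Final Devoicing: no change — [hutapun]
  2 Regressive Voicing Assimilation: no change — [hutapun]
  3 Voicing Between Vowels: [hutapun] → [hudabun]
  4 Vowel Epenthesis: no change — [hudabun]
/vusekgiz/:
  1 Word-Final Devoicing: [vusekgiz] → [vusekgis]
  2 Regressive Voicing Assimilation: [vusekgis] → [vuseggis]
  3 Voicing Between Vowels: [vuseggis] → [vuzeggis]
  4 Vowel Epenthesis: no change — [vuzeggis]

[hudabun], [vuzeggis]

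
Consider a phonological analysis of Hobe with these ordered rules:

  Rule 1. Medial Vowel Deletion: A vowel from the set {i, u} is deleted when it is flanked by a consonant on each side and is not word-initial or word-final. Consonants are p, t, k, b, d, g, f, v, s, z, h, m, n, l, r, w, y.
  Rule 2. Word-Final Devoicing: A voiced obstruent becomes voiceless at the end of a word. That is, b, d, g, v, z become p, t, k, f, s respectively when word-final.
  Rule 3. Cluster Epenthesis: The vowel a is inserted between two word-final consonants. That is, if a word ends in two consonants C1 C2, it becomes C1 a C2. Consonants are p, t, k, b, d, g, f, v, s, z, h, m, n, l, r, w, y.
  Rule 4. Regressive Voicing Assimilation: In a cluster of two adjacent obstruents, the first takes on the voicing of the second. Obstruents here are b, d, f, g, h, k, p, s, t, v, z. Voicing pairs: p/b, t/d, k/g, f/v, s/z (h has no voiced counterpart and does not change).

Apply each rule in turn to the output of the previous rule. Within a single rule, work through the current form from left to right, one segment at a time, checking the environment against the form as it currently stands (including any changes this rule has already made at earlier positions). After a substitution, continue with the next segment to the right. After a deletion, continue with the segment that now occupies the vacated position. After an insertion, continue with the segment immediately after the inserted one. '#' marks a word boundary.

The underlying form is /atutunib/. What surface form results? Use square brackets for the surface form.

[attnap]

Rule 1 Medial Vowel Deletion: [atutunib] → [attnb]
Rule 2 Word-Final Devoicing: [attnb] → [attnp]
Rule 3 Cluster Epenthesis: [attnp] → [attnap]
Rule 4 Regressive Voicing Assimilation: no change — [attnap]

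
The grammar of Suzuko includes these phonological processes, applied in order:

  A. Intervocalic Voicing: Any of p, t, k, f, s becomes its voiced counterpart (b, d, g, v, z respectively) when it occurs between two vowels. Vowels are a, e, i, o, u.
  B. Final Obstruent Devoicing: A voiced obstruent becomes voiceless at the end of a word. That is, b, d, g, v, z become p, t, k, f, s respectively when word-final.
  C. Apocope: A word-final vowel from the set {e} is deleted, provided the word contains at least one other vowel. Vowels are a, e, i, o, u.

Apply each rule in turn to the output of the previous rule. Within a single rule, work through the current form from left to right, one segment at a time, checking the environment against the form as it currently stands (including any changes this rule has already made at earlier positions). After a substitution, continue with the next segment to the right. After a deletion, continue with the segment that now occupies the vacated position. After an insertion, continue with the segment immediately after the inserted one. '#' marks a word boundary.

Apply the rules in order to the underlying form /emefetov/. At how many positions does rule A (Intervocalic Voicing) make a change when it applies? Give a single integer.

2

A Intervocalic Voicing: [emefetov] → [emevedov]
B Final Obstruent Devoicing: [emevedov] → [emevedof]
C Apocope: no change — [emevedof]
Rule A changed 2 position(s).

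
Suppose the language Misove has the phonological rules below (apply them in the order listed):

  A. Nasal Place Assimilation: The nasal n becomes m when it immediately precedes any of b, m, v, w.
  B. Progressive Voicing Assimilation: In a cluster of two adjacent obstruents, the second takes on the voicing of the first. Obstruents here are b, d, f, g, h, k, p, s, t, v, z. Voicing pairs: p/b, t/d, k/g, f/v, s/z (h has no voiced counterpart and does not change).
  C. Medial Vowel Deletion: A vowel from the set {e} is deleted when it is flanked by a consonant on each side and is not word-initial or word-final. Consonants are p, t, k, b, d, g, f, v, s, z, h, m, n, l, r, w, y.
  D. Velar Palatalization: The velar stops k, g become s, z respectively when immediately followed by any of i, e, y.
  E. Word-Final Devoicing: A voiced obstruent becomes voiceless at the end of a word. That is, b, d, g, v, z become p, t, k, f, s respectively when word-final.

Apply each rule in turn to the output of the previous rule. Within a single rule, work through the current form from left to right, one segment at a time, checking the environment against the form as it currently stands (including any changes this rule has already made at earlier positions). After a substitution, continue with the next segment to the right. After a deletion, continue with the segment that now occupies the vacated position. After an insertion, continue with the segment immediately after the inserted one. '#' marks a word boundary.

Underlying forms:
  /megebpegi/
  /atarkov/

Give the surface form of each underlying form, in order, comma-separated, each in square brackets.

/megebpegi/:
  A Nasal Place Assimilation: no change — [megebpegi]
  B Progressive Voicing Assimilation: [megebpegi] → [megebbegi]
  C Medial Vowel Deletion: [megebbegi] → [mgbbgi]
  D Velar Palatalization: [mgbbgi] → [mgbbzi]
  E Word-Final Devoicing: no change — [mgbbzi]
/atarkov/:
  A Nasal Place Assimilation: no change — [atarkov]
  B Progressive Voicing Assimilation: no change — [atarkov]
  C Medial Vowel Deletion: no change — [atarkov]
  D Velar Palatalization: no change — [atarkov]
  E Word-Final Devoicing: [atarkov] → [atarkof]

[mgbbzi], [atarkof]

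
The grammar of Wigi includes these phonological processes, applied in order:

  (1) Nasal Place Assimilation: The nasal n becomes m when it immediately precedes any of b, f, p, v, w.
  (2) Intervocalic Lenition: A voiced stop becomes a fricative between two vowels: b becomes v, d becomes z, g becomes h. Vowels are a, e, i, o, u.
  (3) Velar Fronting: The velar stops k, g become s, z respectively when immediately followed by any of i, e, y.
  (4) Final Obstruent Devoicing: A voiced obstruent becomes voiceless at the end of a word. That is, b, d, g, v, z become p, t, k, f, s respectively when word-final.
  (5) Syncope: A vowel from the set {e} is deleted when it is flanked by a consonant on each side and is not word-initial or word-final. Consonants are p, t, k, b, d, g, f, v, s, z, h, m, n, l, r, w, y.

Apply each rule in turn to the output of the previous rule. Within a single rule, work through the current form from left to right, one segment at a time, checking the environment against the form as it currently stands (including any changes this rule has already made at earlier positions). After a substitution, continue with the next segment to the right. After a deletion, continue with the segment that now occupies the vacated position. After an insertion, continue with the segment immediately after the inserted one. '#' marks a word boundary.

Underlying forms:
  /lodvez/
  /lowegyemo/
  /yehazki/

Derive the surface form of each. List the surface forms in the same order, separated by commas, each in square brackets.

/lodvez/:
  (1) Nasal Place Assimilation: no change — [lodvez]
  (2) Intervocalic Lenition: no change — [lodvez]
  (3) Velar Fronting: no change — [lodvez]
  (4) Final Obstruent Devoicing: [lodvez] → [lodves]
  (5) Syncope: [lodves] → [lodvs]
/lowegyemo/:
  (1) Nasal Place Assimilation: no change — [lowegyemo]
  (2) Intervocalic Lenition: no change — [lowegyemo]
  (3) Velar Fronting: [lowegyemo] → [lowezyemo]
  (4) Final Obstruent Devoicing: no change — [lowezyemo]
  (5) Syncope: [lowezyemo] → [lowzymo]
/yehazki/:
  (1) Nasal Place Assimilation: no change — [yehazki]
  (2) Intervocalic Lenition: no change — [yehazki]
  (3) Velar Fronting: [yehazki] → [yehazsi]
  (4) Final Obstruent Devoicing: no change — [yehazsi]
  (5) Syncope: [yehazsi] → [yhazsi]

[lodvs], [lowzymo], [yhazsi]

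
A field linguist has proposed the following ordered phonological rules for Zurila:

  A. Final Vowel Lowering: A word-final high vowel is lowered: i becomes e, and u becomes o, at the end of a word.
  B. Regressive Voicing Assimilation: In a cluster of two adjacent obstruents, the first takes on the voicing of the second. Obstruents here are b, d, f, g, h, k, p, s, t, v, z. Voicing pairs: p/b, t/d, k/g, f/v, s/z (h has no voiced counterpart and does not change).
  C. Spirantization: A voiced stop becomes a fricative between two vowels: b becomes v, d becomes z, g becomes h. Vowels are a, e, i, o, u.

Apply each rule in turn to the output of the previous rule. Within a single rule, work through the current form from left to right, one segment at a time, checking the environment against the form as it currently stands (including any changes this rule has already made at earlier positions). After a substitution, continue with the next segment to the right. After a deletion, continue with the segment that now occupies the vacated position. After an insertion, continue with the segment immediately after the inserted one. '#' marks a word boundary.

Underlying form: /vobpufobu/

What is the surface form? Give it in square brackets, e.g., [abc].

[voppufovo]

A Final Vowel Lowering: [vobpufobu] → [vobpufobo]
B Regressive Voicing Assimilation: [vobpufobo] → [voppufobo]
C Spirantization: [voppufobo] → [voppufovo]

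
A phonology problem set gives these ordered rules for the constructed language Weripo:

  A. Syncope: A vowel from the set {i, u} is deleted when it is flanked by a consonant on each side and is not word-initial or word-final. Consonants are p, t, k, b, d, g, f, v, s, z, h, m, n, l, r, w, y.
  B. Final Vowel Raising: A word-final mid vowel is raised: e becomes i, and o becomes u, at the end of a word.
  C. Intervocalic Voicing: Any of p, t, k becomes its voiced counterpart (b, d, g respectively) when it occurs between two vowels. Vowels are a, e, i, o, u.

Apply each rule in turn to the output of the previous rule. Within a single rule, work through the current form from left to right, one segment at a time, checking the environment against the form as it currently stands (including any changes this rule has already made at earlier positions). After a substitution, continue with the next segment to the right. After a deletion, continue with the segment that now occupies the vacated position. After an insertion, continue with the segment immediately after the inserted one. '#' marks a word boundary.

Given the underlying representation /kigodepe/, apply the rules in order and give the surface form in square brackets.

[kgodebi]

A Syncope: [kigodepe] → [kgodepe]
B Final Vowel Raising: [kgodepe] → [kgodepi]
C Intervocalic Voicing: [kgodepi] → [kgodebi]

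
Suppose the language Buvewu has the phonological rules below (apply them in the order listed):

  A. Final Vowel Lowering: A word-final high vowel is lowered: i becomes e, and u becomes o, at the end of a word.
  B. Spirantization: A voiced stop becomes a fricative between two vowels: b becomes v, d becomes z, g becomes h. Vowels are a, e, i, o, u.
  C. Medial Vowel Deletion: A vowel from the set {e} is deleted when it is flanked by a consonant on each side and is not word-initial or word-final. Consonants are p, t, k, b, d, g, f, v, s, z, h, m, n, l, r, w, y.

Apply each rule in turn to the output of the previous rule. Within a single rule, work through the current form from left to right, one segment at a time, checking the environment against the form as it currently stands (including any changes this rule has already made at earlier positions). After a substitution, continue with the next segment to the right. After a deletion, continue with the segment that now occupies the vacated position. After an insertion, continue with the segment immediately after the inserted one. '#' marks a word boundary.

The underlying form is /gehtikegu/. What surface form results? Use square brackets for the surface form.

A Final Vowel Lowering: [gehtikegu] → [gehtikego]
B Spirantization: [gehtikego] → [gehtikeho]
C Medial Vowel Deletion: [gehtikeho] → [ghtikho]

[ghtikho]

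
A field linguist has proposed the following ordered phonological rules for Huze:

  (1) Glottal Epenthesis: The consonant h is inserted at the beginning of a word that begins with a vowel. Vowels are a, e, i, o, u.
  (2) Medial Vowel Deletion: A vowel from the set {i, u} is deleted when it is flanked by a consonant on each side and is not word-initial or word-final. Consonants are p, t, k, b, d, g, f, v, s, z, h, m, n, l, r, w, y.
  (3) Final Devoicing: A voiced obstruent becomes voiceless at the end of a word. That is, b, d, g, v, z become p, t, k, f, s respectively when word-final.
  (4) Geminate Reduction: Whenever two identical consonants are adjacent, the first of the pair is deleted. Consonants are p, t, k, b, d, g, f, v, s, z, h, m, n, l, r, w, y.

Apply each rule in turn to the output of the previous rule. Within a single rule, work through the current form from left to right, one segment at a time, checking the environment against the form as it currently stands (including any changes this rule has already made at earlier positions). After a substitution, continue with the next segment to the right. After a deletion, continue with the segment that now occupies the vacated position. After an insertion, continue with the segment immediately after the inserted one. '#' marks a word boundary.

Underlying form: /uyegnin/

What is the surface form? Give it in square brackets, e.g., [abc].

(1) Glottal Epenthesis: [uyegnin] → [huyegnin]
(2) Medial Vowel Deletion: [huyegnin] → [hyegnn]
(3) Final Devoicing: no change — [hyegnn]
(4) Geminate Reduction: [hyegnn] → [hyegn]

[hyegn]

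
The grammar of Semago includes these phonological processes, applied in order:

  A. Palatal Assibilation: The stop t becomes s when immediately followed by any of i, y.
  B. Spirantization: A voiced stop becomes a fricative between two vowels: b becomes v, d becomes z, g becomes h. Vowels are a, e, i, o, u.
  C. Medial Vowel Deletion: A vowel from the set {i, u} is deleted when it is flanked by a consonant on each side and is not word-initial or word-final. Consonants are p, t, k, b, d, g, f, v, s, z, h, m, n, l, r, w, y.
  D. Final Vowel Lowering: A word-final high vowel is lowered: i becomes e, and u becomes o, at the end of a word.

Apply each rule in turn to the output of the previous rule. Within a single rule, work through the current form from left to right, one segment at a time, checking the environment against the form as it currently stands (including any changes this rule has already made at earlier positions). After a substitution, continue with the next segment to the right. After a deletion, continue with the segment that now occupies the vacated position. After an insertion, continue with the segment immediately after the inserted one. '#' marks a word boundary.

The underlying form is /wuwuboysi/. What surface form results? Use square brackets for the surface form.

A Palatal Assibilation: no change — [wuwuboysi]
B Spirantization: [wuwuboysi] → [wuwuvoysi]
C Medial Vowel Deletion: [wuwuvoysi] → [wwvoysi]
D Final Vowel Lowering: [wwvoysi] → [wwvoyse]

[wwvoyse]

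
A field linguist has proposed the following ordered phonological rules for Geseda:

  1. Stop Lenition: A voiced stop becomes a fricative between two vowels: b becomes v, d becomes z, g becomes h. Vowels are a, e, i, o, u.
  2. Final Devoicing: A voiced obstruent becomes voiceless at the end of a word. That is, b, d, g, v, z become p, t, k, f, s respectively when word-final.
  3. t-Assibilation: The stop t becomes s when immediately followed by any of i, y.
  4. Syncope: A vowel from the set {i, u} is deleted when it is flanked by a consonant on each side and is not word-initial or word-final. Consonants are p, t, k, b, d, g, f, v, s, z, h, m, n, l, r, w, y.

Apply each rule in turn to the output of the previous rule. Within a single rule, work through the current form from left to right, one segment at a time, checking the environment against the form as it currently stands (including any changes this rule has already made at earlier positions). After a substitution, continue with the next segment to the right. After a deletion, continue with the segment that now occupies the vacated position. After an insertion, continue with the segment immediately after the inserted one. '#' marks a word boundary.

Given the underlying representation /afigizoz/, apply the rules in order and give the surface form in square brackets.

1 Stop Lenition: [afigizoz] → [afihizoz]
2 Final Devoicing: [afihizoz] → [afihizos]
3 t-Assibilation: no change — [afihizos]
4 Syncope: [afihizos] → [afhzos]

[afhzos]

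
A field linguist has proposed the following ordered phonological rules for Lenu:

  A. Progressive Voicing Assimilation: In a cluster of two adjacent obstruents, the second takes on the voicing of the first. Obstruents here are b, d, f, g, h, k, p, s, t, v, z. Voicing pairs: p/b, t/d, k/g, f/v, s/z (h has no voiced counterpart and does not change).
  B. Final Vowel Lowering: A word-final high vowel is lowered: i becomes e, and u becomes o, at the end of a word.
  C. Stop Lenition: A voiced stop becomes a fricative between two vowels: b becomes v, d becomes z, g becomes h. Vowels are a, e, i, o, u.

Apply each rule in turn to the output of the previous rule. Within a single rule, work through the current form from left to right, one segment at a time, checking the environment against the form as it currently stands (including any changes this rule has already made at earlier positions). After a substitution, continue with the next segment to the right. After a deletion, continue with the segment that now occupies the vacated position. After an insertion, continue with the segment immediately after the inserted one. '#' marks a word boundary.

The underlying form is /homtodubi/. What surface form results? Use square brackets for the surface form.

[homtozuve]

A Progressive Voicing Assimilation: no change — [homtodubi]
B Final Vowel Lowering: [homtodubi] → [homtodube]
C Stop Lenition: [homtodube] → [homtozuve]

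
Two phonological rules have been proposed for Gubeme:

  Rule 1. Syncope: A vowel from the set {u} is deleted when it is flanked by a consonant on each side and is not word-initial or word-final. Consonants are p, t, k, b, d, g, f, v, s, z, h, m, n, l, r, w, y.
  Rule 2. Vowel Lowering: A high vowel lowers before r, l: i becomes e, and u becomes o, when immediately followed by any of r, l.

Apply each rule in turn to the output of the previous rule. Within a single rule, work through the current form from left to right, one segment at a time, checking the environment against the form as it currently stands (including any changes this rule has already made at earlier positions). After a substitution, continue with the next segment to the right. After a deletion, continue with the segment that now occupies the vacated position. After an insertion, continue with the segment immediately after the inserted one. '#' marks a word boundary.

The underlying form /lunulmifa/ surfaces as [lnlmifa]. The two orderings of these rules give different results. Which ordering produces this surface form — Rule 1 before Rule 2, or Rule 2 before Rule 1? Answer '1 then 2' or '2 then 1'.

Order 1 then 2:
  1 Syncope: [lunulmifa] → [lnlmifa]
  2 Vowel Lowering: no change — [lnlmifa]
  result: [lnlmifa]
Order 2 then 1:
  2 Vowel Lowering: [lunulmifa] → [lunolmifa]
  1 Syncope: [lunolmifa] → [lnolmifa]
  result: [lnolmifa]

1 then 2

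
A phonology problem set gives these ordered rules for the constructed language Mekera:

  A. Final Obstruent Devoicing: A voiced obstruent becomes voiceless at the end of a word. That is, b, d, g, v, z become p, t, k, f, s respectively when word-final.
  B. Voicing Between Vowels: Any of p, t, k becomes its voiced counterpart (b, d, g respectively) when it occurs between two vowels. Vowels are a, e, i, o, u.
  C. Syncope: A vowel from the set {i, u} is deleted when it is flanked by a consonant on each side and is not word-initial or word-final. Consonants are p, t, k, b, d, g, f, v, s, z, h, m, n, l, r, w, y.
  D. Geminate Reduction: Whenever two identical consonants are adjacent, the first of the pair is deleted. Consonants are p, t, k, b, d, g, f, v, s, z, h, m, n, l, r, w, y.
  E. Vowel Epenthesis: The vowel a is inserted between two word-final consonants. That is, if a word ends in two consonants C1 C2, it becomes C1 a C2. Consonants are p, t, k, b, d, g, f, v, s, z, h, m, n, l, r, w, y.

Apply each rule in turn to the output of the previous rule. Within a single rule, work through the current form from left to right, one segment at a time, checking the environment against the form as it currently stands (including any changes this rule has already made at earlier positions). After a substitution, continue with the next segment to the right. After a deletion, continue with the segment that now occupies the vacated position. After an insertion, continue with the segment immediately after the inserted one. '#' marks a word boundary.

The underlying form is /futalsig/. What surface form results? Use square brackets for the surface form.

[fdalsak]

A Final Obstruent Devoicing: [futalsig] → [futalsik]
B Voicing Between Vowels: [futalsik] → [fudalsik]
C Syncope: [fudalsik] → [fdalsk]
D Geminate Reduction: no change — [fdalsk]
E Vowel Epenthesis: [fdalsk] → [fdalsak]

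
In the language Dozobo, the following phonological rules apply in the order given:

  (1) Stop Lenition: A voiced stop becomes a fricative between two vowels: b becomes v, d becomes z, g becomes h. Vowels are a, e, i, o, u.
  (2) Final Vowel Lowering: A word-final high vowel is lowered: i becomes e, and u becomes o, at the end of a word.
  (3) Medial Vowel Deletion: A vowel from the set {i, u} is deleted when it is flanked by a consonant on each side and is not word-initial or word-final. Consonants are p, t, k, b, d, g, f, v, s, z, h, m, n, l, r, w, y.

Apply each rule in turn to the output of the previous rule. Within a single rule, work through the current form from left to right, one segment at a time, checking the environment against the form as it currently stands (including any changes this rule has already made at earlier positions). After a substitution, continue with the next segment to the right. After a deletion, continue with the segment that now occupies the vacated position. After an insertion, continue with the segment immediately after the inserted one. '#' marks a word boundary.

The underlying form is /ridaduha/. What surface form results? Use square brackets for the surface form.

[rzazha]

(1) Stop Lenition: [ridaduha] → [rizazuha]
(2) Final Vowel Lowering: no change — [rizazuha]
(3) Medial Vowel Deletion: [rizazuha] → [rzazha]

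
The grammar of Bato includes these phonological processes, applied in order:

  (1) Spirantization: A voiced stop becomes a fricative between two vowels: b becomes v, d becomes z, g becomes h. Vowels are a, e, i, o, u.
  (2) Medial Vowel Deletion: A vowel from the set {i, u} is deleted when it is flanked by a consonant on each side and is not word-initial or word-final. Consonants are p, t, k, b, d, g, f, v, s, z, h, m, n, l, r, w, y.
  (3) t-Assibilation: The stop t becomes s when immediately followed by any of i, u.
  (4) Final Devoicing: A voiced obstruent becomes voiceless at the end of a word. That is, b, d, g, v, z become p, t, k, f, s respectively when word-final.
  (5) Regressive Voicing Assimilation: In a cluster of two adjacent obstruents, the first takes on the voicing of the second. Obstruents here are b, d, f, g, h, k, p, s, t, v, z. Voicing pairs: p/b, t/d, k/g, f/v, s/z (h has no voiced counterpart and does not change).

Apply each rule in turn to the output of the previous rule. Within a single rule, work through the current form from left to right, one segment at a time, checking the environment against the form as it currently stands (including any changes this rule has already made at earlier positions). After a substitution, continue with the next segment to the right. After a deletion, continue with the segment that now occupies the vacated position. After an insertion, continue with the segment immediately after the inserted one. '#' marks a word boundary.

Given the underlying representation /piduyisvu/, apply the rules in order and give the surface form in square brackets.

(1) Spirantization: [piduyisvu] → [pizuyisvu]
(2) Medial Vowel Deletion: [pizuyisvu] → [pzysvu]
(3) t-Assibilation: no change — [pzysvu]
(4) Final Devoicing: no change — [pzysvu]
(5) Regressive Voicing Assimilation: [pzysvu] → [bzyzvu]

[bzyzvu]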